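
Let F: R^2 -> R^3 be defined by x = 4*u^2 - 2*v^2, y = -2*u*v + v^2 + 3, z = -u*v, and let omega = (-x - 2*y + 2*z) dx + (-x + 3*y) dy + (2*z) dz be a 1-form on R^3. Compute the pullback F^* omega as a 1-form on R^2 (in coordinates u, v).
F^* omega = (-32*u^3 + 24*u^2*v + 14*u*v^2 - 48*u - 10*v^3 - 18*v) du + (8*u^3 + 22*u^2*v - 30*u*v^2 - 18*u + 10*v^3 + 42*v) dv

Using F^*(f dg) = (f ∘ F) d(g ∘ F), substitute each coordinate x_i by F_i(u, v) in f_i, and replace dx_i by d F_i = (∂F_i/∂u) du + (∂F_i/∂v) dv.
  For the x component: f_1(F) = -4*u^2 + 2*u*v - 6; d F_1 = (8*u) du + (-4*v) dv
  For the y component: f_2(F) = -4*u^2 - 6*u*v + 5*v^2 + 9; d F_2 = (-2*v) du + (-2*u + 2*v) dv
  For the z component: f_3(F) = -2*u*v; d F_3 = (-v) du + (-u) dv
Combining and collecting du, dv coefficients:
  coeff of du: -32*u^3 + 24*u^2*v + 14*u*v^2 - 48*u - 10*v^3 - 18*v
  coeff of dv: 8*u^3 + 22*u^2*v - 30*u*v^2 - 18*u + 10*v^3 + 42*v
F^* omega = (-32*u^3 + 24*u^2*v + 14*u*v^2 - 48*u - 10*v^3 - 18*v) du + (8*u^3 + 22*u^2*v - 30*u*v^2 - 18*u + 10*v^3 + 42*v) dv.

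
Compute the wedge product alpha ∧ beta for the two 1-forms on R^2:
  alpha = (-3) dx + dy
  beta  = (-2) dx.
alpha ∧ beta = (2) dx ∧ dy

Distribute the wedge, using dx_i ∧ dx_j = -dx_j ∧ dx_i and dx_i ∧ dx_i = 0. For each pair (i, j) with i < j, the coefficient of dx_i ∧ dx_j in alpha ∧ beta is (alpha_i * beta_j - alpha_j * beta_i). Collecting: alpha ∧ beta = (2) dx ∧ dy.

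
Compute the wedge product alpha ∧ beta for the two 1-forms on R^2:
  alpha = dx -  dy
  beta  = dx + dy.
alpha ∧ beta = (2) dx ∧ dy

Distribute the wedge, using dx_i ∧ dx_j = -dx_j ∧ dx_i and dx_i ∧ dx_i = 0. For each pair (i, j) with i < j, the coefficient of dx_i ∧ dx_j in alpha ∧ beta is (alpha_i * beta_j - alpha_j * beta_i). Collecting: alpha ∧ beta = (2) dx ∧ dy.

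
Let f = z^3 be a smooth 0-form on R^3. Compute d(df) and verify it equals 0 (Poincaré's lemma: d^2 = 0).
d(df) = 0

Step 1: df = sum_i (∂f/∂x_i) dx_i = (0) dx + (0) dy + (3*z^2) dz.
Step 2: Apply d again. Using the 1-form formula, the coefficient of dx ∧ dy in d(df) is ∂^2 f/∂x ∂y - ∂^2 f/∂y ∂x = (0) - (0) = 0 (equality of mixed partials for smooth f).
Similarly for dx ∧ dz and dy ∧ dz — all coefficients vanish. So d(df) = 0.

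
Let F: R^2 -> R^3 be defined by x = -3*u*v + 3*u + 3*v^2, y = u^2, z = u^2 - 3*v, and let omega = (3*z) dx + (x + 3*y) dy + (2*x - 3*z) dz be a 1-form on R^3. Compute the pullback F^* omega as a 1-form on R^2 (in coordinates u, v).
F^* omega = (-27*u^2*v + 27*u^2 + 18*u*v^2 + 18*u*v + 27*v^2 - 27*v) du + (-9*u^3 + 18*u^2*v + 9*u^2 + 45*u*v - 18*u - 72*v^2 - 27*v) dv

Using F^*(f dg) = (f ∘ F) d(g ∘ F), substitute each coordinate x_i by F_i(u, v) in f_i, and replace dx_i by d F_i = (∂F_i/∂u) du + (∂F_i/∂v) dv.
  For the x component: f_1(F) = 3*u^2 - 9*v; d F_1 = (3 - 3*v) du + (-3*u + 6*v) dv
  For the y component: f_2(F) = 3*u^2 - 3*u*v + 3*u + 3*v^2; d F_2 = (2*u) du + (0) dv
  For the z component: f_3(F) = -3*u^2 - 6*u*v + 6*u + 6*v^2 + 9*v; d F_3 = (2*u) du + (-3) dv
Combining and collecting du, dv coefficients:
  coeff of du: -27*u^2*v + 27*u^2 + 18*u*v^2 + 18*u*v + 27*v^2 - 27*v
  coeff of dv: -9*u^3 + 18*u^2*v + 9*u^2 + 45*u*v - 18*u - 72*v^2 - 27*v
F^* omega = (-27*u^2*v + 27*u^2 + 18*u*v^2 + 18*u*v + 27*v^2 - 27*v) du + (-9*u^3 + 18*u^2*v + 9*u^2 + 45*u*v - 18*u - 72*v^2 - 27*v) dv.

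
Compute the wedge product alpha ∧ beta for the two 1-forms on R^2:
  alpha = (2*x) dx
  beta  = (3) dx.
alpha ∧ beta = 0

Distribute the wedge, using dx_i ∧ dx_j = -dx_j ∧ dx_i and dx_i ∧ dx_i = 0. For each pair (i, j) with i < j, the coefficient of dx_i ∧ dx_j in alpha ∧ beta is (alpha_i * beta_j - alpha_j * beta_i). Collecting: alpha ∧ beta = 0.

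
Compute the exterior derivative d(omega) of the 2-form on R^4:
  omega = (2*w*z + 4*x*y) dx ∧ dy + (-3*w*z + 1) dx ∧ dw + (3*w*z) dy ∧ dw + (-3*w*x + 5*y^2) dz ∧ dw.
d(omega) = (2*w) dx ∧ dy ∧ dz + (2*z) dx ∧ dy ∧ dw + (-3*w + 10*y) dy ∧ dz ∧ dw

For a 2-form omega = sum_{i<j} g_{ij} dx_i ∧ dx_j, the exterior derivative is
  d(omega) = sum_{i<j} d(g_{ij}) ∧ dx_i ∧ dx_j = sum_{i<j, k} (∂g_{ij}/∂x_k) dx_k ∧ dx_i ∧ dx_j.
Expand each term, using dx_k ∧ dx_i ∧ dx_j = sgn(permutation) dx_{(a)} ∧ dx_{(b)} ∧ dx_{(c)} with (a < b < c) sorted:
  d(2*w*z + 4*x*y) includes (∂/∂z)(2*w*z + 4*x*y) dz = (2*w) dz, which multiplied by dx ∧ dy gives (2*w) dx ∧ dy ∧ dz
  d(2*w*z + 4*x*y) includes (∂/∂w)(2*w*z + 4*x*y) dw = (2*z) dw, which multiplied by dx ∧ dy gives (2*z) dx ∧ dy ∧ dw
  d(-3*w*z + 1) includes (∂/∂z)(-3*w*z + 1) dz = (-3*w) dz, which multiplied by dx ∧ dw gives (3*w) dx ∧ dz ∧ dw
  d(3*w*z) includes (∂/∂z)(3*w*z) dz = (3*w) dz, which multiplied by dy ∧ dw gives (-3*w) dy ∧ dz ∧ dw
  d(-3*w*x + 5*y^2) includes (∂/∂x)(-3*w*x + 5*y^2) dx = (-3*w) dx, which multiplied by dz ∧ dw gives (-3*w) dx ∧ dz ∧ dw
  d(-3*w*x + 5*y^2) includes (∂/∂y)(-3*w*x + 5*y^2) dy = (10*y) dy, which multiplied by dz ∧ dw gives (10*y) dy ∧ dz ∧ dw
Collecting like 3-forms: d(omega) = (2*w) dx ∧ dy ∧ dz + (2*z) dx ∧ dy ∧ dw + (-3*w + 10*y) dy ∧ dz ∧ dw.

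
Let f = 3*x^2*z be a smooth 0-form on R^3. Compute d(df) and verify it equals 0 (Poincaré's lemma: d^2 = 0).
d(df) = 0

Step 1: df = sum_i (∂f/∂x_i) dx_i = (6*x*z) dx + (0) dy + (3*x^2) dz.
Step 2: Apply d again. Using the 1-form formula, the coefficient of dx ∧ dy in d(df) is ∂^2 f/∂x ∂y - ∂^2 f/∂y ∂x = (0) - (0) = 0 (equality of mixed partials for smooth f).
Similarly for dx ∧ dz and dy ∧ dz — all coefficients vanish. So d(df) = 0.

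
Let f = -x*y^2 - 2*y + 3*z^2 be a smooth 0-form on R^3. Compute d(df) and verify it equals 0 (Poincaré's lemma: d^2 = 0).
d(df) = 0

Step 1: df = sum_i (∂f/∂x_i) dx_i = (-y^2) dx + (-2*x*y - 2) dy + (6*z) dz.
Step 2: Apply d again. Using the 1-form formula, the coefficient of dx ∧ dy in d(df) is ∂^2 f/∂x ∂y - ∂^2 f/∂y ∂x = (-2*y) - (-2*y) = 0 (equality of mixed partials for smooth f).
Similarly for dx ∧ dz and dy ∧ dz — all coefficients vanish. So d(df) = 0.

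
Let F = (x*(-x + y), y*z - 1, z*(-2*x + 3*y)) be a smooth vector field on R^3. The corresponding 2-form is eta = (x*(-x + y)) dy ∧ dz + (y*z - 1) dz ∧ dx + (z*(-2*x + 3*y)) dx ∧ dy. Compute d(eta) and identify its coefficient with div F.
d(eta) = (-4*x + 4*y + z) dx ∧ dy ∧ dz; div F = -4*x + 4*y + z

For a 2-form in R^3 of the form above, applying d gives a 3-form with coefficient ∂P/∂x + ∂Q/∂y + ∂R/∂z:
  ∂P/∂x = -2*x + y
  ∂Q/∂y = z
  ∂R/∂z = -2*x + 3*y
Sum = -4*x + 4*y + z, which is exactly div F.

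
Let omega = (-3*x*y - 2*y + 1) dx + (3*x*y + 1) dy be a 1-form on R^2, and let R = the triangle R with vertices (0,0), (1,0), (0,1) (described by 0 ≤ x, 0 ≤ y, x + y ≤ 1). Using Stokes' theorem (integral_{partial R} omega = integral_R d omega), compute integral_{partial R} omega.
integral_(partial R) omega = 2

Stokes: integral_partial_R omega = integral_R d omega with d omega = (∂Q/∂x - ∂P/∂y) dx ∧ dy.
  ∂Q/∂x = 3*y
  ∂P/∂y = -3*x - 2
  integrand = ∂Q/∂x - ∂P/∂y = 3*x + 3*y + 2.
Integrating over R: integral_0^1 integral_0^{1-x} (3*x + 3*y + 2) dy dx = 2.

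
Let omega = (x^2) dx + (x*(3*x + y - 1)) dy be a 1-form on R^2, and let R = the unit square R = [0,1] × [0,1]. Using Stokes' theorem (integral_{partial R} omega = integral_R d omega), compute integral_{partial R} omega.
integral_(partial R) omega = 5/2

Stokes: integral_partial_R omega = integral_R d omega with d omega = (∂Q/∂x - ∂P/∂y) dx ∧ dy.
  ∂Q/∂x = 6*x + y - 1
  ∂P/∂y = 0
  integrand = ∂Q/∂x - ∂P/∂y = 6*x + y - 1.
Integrating over R: integral_0^1 integral_0^1 (6*x + y - 1) dx dy = 5/2.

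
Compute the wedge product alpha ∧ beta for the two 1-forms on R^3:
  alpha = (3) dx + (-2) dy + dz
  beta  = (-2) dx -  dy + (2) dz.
alpha ∧ beta = (-7) dx ∧ dy + (8) dx ∧ dz + (-3) dy ∧ dz

Distribute the wedge, using dx_i ∧ dx_j = -dx_j ∧ dx_i and dx_i ∧ dx_i = 0. For each pair (i, j) with i < j, the coefficient of dx_i ∧ dx_j in alpha ∧ beta is (alpha_i * beta_j - alpha_j * beta_i). Collecting: alpha ∧ beta = (-7) dx ∧ dy + (8) dx ∧ dz + (-3) dy ∧ dz.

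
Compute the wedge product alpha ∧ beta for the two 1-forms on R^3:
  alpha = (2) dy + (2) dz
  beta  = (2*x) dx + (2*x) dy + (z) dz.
alpha ∧ beta = (-4*x) dx ∧ dy + (-4*x + 2*z) dy ∧ dz + (-4*x) dx ∧ dz

Distribute the wedge, using dx_i ∧ dx_j = -dx_j ∧ dx_i and dx_i ∧ dx_i = 0. For each pair (i, j) with i < j, the coefficient of dx_i ∧ dx_j in alpha ∧ beta is (alpha_i * beta_j - alpha_j * beta_i). Collecting: alpha ∧ beta = (-4*x) dx ∧ dy + (-4*x + 2*z) dy ∧ dz + (-4*x) dx ∧ dz.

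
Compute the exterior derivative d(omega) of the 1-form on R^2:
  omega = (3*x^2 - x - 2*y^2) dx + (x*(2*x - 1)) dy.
d(omega) = (4*x + 4*y - 1) dx ∧ dy

For a 1-form omega = sum_i f_i dx_i, the exterior derivative is
  d(omega) = sum_{i < j} (∂f_j/∂x_i - ∂f_i/∂x_j) dx_i ∧ dx_j.
  coefficient of dx ∧ dy: ∂f_2/∂x - ∂f_1/∂y = ∂(x*(2*x - 1))/∂x - ∂(3*x^2 - x - 2*y^2)/∂y = 4*x + 4*y - 1
Assembling: d(omega) = (4*x + 4*y - 1) dx ∧ dy.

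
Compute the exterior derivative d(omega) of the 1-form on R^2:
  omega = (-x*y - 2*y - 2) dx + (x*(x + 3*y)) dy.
d(omega) = (3*x + 3*y + 2) dx ∧ dy

For a 1-form omega = sum_i f_i dx_i, the exterior derivative is
  d(omega) = sum_{i < j} (∂f_j/∂x_i - ∂f_i/∂x_j) dx_i ∧ dx_j.
  coefficient of dx ∧ dy: ∂f_2/∂x - ∂f_1/∂y = ∂(x*(x + 3*y))/∂x - ∂(-x*y - 2*y - 2)/∂y = 3*x + 3*y + 2
Assembling: d(omega) = (3*x + 3*y + 2) dx ∧ dy.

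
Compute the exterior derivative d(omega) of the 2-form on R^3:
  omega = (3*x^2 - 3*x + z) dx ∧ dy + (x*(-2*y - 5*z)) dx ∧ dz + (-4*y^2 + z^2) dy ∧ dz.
d(omega) = (2*x + 1) dx ∧ dy ∧ dz

For a 2-form omega = sum_{i<j} g_{ij} dx_i ∧ dx_j, the exterior derivative is
  d(omega) = sum_{i<j} d(g_{ij}) ∧ dx_i ∧ dx_j = sum_{i<j, k} (∂g_{ij}/∂x_k) dx_k ∧ dx_i ∧ dx_j.
Expand each term, using dx_k ∧ dx_i ∧ dx_j = sgn(permutation) dx_{(a)} ∧ dx_{(b)} ∧ dx_{(c)} with (a < b < c) sorted:
  d(3*x^2 - 3*x + z) includes (∂/∂z)(3*x^2 - 3*x + z) dz = (1) dz, which multiplied by dx ∧ dy gives (1) dx ∧ dy ∧ dz
  d(x*(-2*y - 5*z)) includes (∂/∂y)(x*(-2*y - 5*z)) dy = (-2*x) dy, which multiplied by dx ∧ dz gives (2*x) dx ∧ dy ∧ dz
Collecting like 3-forms: d(omega) = (2*x + 1) dx ∧ dy ∧ dz.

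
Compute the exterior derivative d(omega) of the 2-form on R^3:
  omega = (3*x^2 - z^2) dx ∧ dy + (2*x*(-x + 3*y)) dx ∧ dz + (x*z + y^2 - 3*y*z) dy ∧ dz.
d(omega) = (-6*x - z) dx ∧ dy ∧ dz

For a 2-form omega = sum_{i<j} g_{ij} dx_i ∧ dx_j, the exterior derivative is
  d(omega) = sum_{i<j} d(g_{ij}) ∧ dx_i ∧ dx_j = sum_{i<j, k} (∂g_{ij}/∂x_k) dx_k ∧ dx_i ∧ dx_j.
Expand each term, using dx_k ∧ dx_i ∧ dx_j = sgn(permutation) dx_{(a)} ∧ dx_{(b)} ∧ dx_{(c)} with (a < b < c) sorted:
  d(3*x^2 - z^2) includes (∂/∂z)(3*x^2 - z^2) dz = (-2*z) dz, which multiplied by dx ∧ dy gives (-2*z) dx ∧ dy ∧ dz
  d(2*x*(-x + 3*y)) includes (∂/∂y)(2*x*(-x + 3*y)) dy = (6*x) dy, which multiplied by dx ∧ dz gives (-6*x) dx ∧ dy ∧ dz
  d(x*z + y^2 - 3*y*z) includes (∂/∂x)(x*z + y^2 - 3*y*z) dx = (z) dx, which multiplied by dy ∧ dz gives (z) dx ∧ dy ∧ dz
Collecting like 3-forms: d(omega) = (-6*x - z) dx ∧ dy ∧ dz.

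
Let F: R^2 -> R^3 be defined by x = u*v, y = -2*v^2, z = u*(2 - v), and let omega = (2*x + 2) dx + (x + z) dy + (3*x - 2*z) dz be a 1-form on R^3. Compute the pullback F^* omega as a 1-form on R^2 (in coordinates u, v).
F^* omega = (-3*u*v^2 + 14*u*v - 8*u + 2*v) du + (u*(-3*u*v + 4*u - 8*v + 2)) dv

Using F^*(f dg) = (f ∘ F) d(g ∘ F), substitute each coordinate x_i by F_i(u, v) in f_i, and replace dx_i by d F_i = (∂F_i/∂u) du + (∂F_i/∂v) dv.
  For the x component: f_1(F) = 2*u*v + 2; d F_1 = (v) du + (u) dv
  For the y component: f_2(F) = 2*u; d F_2 = (0) du + (-4*v) dv
  For the z component: f_3(F) = u*(5*v - 4); d F_3 = (2 - v) du + (-u) dv
Combining and collecting du, dv coefficients:
  coeff of du: -3*u*v^2 + 14*u*v - 8*u + 2*v
  coeff of dv: u*(-3*u*v + 4*u - 8*v + 2)
F^* omega = (-3*u*v^2 + 14*u*v - 8*u + 2*v) du + (u*(-3*u*v + 4*u - 8*v + 2)) dv.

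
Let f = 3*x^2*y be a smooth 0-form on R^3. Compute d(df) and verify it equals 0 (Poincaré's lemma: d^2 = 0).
d(df) = 0

Step 1: df = sum_i (∂f/∂x_i) dx_i = (6*x*y) dx + (3*x^2) dy + (0) dz.
Step 2: Apply d again. Using the 1-form formula, the coefficient of dx ∧ dy in d(df) is ∂^2 f/∂x ∂y - ∂^2 f/∂y ∂x = (6*x) - (6*x) = 0 (equality of mixed partials for smooth f).
Similarly for dx ∧ dz and dy ∧ dz — all coefficients vanish. So d(df) = 0.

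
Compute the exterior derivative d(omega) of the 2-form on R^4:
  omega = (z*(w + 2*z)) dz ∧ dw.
d(omega) = 0

For a 2-form omega = sum_{i<j} g_{ij} dx_i ∧ dx_j, the exterior derivative is
  d(omega) = sum_{i<j} d(g_{ij}) ∧ dx_i ∧ dx_j = sum_{i<j, k} (∂g_{ij}/∂x_k) dx_k ∧ dx_i ∧ dx_j.
Expand each term, using dx_k ∧ dx_i ∧ dx_j = sgn(permutation) dx_{(a)} ∧ dx_{(b)} ∧ dx_{(c)} with (a < b < c) sorted:

Collecting like 3-forms: d(omega) = 0.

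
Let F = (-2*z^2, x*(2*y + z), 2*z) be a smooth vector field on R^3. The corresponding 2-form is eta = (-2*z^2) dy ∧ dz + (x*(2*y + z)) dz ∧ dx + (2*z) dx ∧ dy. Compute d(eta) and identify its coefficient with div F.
d(eta) = (2*x + 2) dx ∧ dy ∧ dz; div F = 2*x + 2

For a 2-form in R^3 of the form above, applying d gives a 3-form with coefficient ∂P/∂x + ∂Q/∂y + ∂R/∂z:
  ∂P/∂x = 0
  ∂Q/∂y = 2*x
  ∂R/∂z = 2
Sum = 2*x + 2, which is exactly div F.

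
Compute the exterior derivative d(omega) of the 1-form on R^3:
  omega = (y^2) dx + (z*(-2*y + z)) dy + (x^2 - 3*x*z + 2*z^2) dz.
d(omega) = (-2*y) dx ∧ dy + (2*x - 3*z) dx ∧ dz + (2*y - 2*z) dy ∧ dz

For a 1-form omega = sum_i f_i dx_i, the exterior derivative is
  d(omega) = sum_{i < j} (∂f_j/∂x_i - ∂f_i/∂x_j) dx_i ∧ dx_j.
  coefficient of dx ∧ dy: ∂f_2/∂x - ∂f_1/∂y = ∂(z*(-2*y + z))/∂x - ∂(y^2)/∂y = -2*y
  coefficient of dx ∧ dz: ∂f_3/∂x - ∂f_1/∂z = ∂(x^2 - 3*x*z + 2*z^2)/∂x - ∂(y^2)/∂z = 2*x - 3*z
  coefficient of dy ∧ dz: ∂f_3/∂y - ∂f_2/∂z = ∂(x^2 - 3*x*z + 2*z^2)/∂y - ∂(z*(-2*y + z))/∂z = 2*y - 2*z
Assembling: d(omega) = (-2*y) dx ∧ dy + (2*x - 3*z) dx ∧ dz + (2*y - 2*z) dy ∧ dz.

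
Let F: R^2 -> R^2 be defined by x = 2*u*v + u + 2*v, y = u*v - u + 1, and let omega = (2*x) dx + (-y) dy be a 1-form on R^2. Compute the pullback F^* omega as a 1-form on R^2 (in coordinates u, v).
F^* omega = (7*u*v^2 + 10*u*v + u + 8*v^2 + 3*v + 1) du + (7*u^2*v + 5*u^2 + 16*u*v + 3*u + 8*v) dv

Using F^*(f dg) = (f ∘ F) d(g ∘ F), substitute each coordinate x_i by F_i(u, v) in f_i, and replace dx_i by d F_i = (∂F_i/∂u) du + (∂F_i/∂v) dv.
  For the x component: f_1(F) = 4*u*v + 2*u + 4*v; d F_1 = (2*v + 1) du + (2*u + 2) dv
  For the y component: f_2(F) = -u*v + u - 1; d F_2 = (v - 1) du + (u) dv
Combining and collecting du, dv coefficients:
  coeff of du: 7*u*v^2 + 10*u*v + u + 8*v^2 + 3*v + 1
  coeff of dv: 7*u^2*v + 5*u^2 + 16*u*v + 3*u + 8*v
F^* omega = (7*u*v^2 + 10*u*v + u + 8*v^2 + 3*v + 1) du + (7*u^2*v + 5*u^2 + 16*u*v + 3*u + 8*v) dv.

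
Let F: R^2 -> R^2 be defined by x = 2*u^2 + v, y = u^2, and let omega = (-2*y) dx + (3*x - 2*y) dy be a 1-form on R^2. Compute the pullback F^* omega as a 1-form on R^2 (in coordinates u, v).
F^* omega = (6*u*v) du + (-2*u^2) dv

Using F^*(f dg) = (f ∘ F) d(g ∘ F), substitute each coordinate x_i by F_i(u, v) in f_i, and replace dx_i by d F_i = (∂F_i/∂u) du + (∂F_i/∂v) dv.
  For the x component: f_1(F) = -2*u^2; d F_1 = (4*u) du + (1) dv
  For the y component: f_2(F) = 4*u^2 + 3*v; d F_2 = (2*u) du + (0) dv
Combining and collecting du, dv coefficients:
  coeff of du: 6*u*v
  coeff of dv: -2*u^2
F^* omega = (6*u*v) du + (-2*u^2) dv.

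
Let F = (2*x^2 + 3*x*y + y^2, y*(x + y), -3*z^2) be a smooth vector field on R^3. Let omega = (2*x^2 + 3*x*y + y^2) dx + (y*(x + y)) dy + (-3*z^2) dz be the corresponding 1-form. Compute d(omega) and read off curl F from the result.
d(omega) = (0) dy ∧ dz + (0) dz ∧ dx + (-3*x - y) dx ∧ dy; curl F = (0, 0, -3*x - y)

d omega = sum_{i<j} (∂f_j/∂x_i - ∂f_i/∂x_j) dx_i ∧ dx_j. Under the identification (dy ∧ dz, dz ∧ dx, dx ∧ dy) ↔ (e_x, e_y, e_z), the coefficients are exactly the components of curl F. Compute:
  ∂R/∂y - ∂Q/∂z = (0) - (0) = 0
  ∂P/∂z - ∂R/∂x = (0) - (0) = 0
  ∂Q/∂x - ∂P/∂y = (y) - (3*x + 2*y) = -3*x - y.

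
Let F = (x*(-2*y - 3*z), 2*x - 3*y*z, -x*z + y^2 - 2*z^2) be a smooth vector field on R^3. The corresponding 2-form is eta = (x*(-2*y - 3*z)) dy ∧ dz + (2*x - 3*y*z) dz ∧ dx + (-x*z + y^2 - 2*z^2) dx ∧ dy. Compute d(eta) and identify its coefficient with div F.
d(eta) = (-x - 2*y - 10*z) dx ∧ dy ∧ dz; div F = -x - 2*y - 10*z

For a 2-form in R^3 of the form above, applying d gives a 3-form with coefficient ∂P/∂x + ∂Q/∂y + ∂R/∂z:
  ∂P/∂x = -2*y - 3*z
  ∂Q/∂y = -3*z
  ∂R/∂z = -x - 4*z
Sum = -x - 2*y - 10*z, which is exactly div F.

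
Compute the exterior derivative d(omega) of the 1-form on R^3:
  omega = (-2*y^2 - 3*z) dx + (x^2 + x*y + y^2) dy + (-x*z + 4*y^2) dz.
d(omega) = (2*x + 5*y) dx ∧ dy + (3 - z) dx ∧ dz + (8*y) dy ∧ dz

For a 1-form omega = sum_i f_i dx_i, the exterior derivative is
  d(omega) = sum_{i < j} (∂f_j/∂x_i - ∂f_i/∂x_j) dx_i ∧ dx_j.
  coefficient of dx ∧ dy: ∂f_2/∂x - ∂f_1/∂y = ∂(x^2 + x*y + y^2)/∂x - ∂(-2*y^2 - 3*z)/∂y = 2*x + 5*y
  coefficient of dx ∧ dz: ∂f_3/∂x - ∂f_1/∂z = ∂(-x*z + 4*y^2)/∂x - ∂(-2*y^2 - 3*z)/∂z = 3 - z
  coefficient of dy ∧ dz: ∂f_3/∂y - ∂f_2/∂z = ∂(-x*z + 4*y^2)/∂y - ∂(x^2 + x*y + y^2)/∂z = 8*y
Assembling: d(omega) = (2*x + 5*y) dx ∧ dy + (3 - z) dx ∧ dz + (8*y) dy ∧ dz.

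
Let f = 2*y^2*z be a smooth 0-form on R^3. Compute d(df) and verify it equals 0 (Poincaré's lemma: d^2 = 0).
d(df) = 0

Step 1: df = sum_i (∂f/∂x_i) dx_i = (0) dx + (4*y*z) dy + (2*y^2) dz.
Step 2: Apply d again. Using the 1-form formula, the coefficient of dx ∧ dy in d(df) is ∂^2 f/∂x ∂y - ∂^2 f/∂y ∂x = (0) - (0) = 0 (equality of mixed partials for smooth f).
Similarly for dx ∧ dz and dy ∧ dz — all coefficients vanish. So d(df) = 0.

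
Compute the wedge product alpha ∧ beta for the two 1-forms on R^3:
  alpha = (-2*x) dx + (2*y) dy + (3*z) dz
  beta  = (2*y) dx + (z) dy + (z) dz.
alpha ∧ beta = (-2*x*z - 4*y^2) dx ∧ dy + (-2*z*(x + 3*y)) dx ∧ dz + (z*(2*y - 3*z)) dy ∧ dz

Distribute the wedge, using dx_i ∧ dx_j = -dx_j ∧ dx_i and dx_i ∧ dx_i = 0. For each pair (i, j) with i < j, the coefficient of dx_i ∧ dx_j in alpha ∧ beta is (alpha_i * beta_j - alpha_j * beta_i). Collecting: alpha ∧ beta = (-2*x*z - 4*y^2) dx ∧ dy + (-2*z*(x + 3*y)) dx ∧ dz + (z*(2*y - 3*z)) dy ∧ dz.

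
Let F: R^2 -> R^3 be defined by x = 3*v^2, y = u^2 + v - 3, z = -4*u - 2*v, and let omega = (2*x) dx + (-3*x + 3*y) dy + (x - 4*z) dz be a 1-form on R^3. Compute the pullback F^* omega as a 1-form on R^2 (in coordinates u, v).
F^* omega = (6*u^3 - 18*u*v^2 + 6*u*v - 82*u - 12*v^2 - 32*v) du + (3*u^2 - 32*u + 36*v^3 - 15*v^2 - 13*v - 9) dv

Using F^*(f dg) = (f ∘ F) d(g ∘ F), substitute each coordinate x_i by F_i(u, v) in f_i, and replace dx_i by d F_i = (∂F_i/∂u) du + (∂F_i/∂v) dv.
  For the x component: f_1(F) = 6*v^2; d F_1 = (0) du + (6*v) dv
  For the y component: f_2(F) = 3*u^2 - 9*v^2 + 3*v - 9; d F_2 = (2*u) du + (1) dv
  For the z component: f_3(F) = 16*u + 3*v^2 + 8*v; d F_3 = (-4) du + (-2) dv
Combining and collecting du, dv coefficients:
  coeff of du: 6*u^3 - 18*u*v^2 + 6*u*v - 82*u - 12*v^2 - 32*v
  coeff of dv: 3*u^2 - 32*u + 36*v^3 - 15*v^2 - 13*v - 9
F^* omega = (6*u^3 - 18*u*v^2 + 6*u*v - 82*u - 12*v^2 - 32*v) du + (3*u^2 - 32*u + 36*v^3 - 15*v^2 - 13*v - 9) dv.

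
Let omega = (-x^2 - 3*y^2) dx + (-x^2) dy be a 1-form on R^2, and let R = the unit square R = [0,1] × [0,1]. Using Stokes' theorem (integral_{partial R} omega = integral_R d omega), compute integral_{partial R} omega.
integral_(partial R) omega = 2

Stokes: integral_partial_R omega = integral_R d omega with d omega = (∂Q/∂x - ∂P/∂y) dx ∧ dy.
  ∂Q/∂x = -2*x
  ∂P/∂y = -6*y
  integrand = ∂Q/∂x - ∂P/∂y = -2*x + 6*y.
Integrating over R: integral_0^1 integral_0^1 (-2*x + 6*y) dx dy = 2.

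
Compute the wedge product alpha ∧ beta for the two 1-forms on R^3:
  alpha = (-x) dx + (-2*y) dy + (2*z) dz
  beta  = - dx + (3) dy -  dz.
alpha ∧ beta = (-3*x - 2*y) dx ∧ dy + (x + 2*z) dx ∧ dz + (2*y - 6*z) dy ∧ dz

Distribute the wedge, using dx_i ∧ dx_j = -dx_j ∧ dx_i and dx_i ∧ dx_i = 0. For each pair (i, j) with i < j, the coefficient of dx_i ∧ dx_j in alpha ∧ beta is (alpha_i * beta_j - alpha_j * beta_i). Collecting: alpha ∧ beta = (-3*x - 2*y) dx ∧ dy + (x + 2*z) dx ∧ dz + (2*y - 6*z) dy ∧ dz.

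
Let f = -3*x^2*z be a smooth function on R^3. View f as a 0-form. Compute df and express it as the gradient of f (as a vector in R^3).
df = (-6*x*z) dx + (0) dy + (-3*x^2) dz; grad f = (-6*x*z, 0, -3*x^2)

For a 0-form f, d f = (∂f/∂x) dx + (∂f/∂y) dy + (∂f/∂z) dz. The components of the vector representation are exactly the entries of grad f in Cartesian coordinates:
  ∂f/∂x = -6*x*z
  ∂f/∂y = 0
  ∂f/∂z = -3*x^2.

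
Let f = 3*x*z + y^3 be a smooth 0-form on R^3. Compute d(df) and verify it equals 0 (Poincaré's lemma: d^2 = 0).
d(df) = 0

Step 1: df = sum_i (∂f/∂x_i) dx_i = (3*z) dx + (3*y^2) dy + (3*x) dz.
Step 2: Apply d again. Using the 1-form formula, the coefficient of dx ∧ dy in d(df) is ∂^2 f/∂x ∂y - ∂^2 f/∂y ∂x = (0) - (0) = 0 (equality of mixed partials for smooth f).
Similarly for dx ∧ dz and dy ∧ dz — all coefficients vanish. So d(df) = 0.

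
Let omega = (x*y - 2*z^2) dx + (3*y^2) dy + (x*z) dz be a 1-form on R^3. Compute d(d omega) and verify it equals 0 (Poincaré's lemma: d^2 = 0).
d(d omega) = 0

Step 1: d omega = sum_{i<j} (∂f_j/∂x_i - ∂f_i/∂x_j) dx_i ∧ dx_j:
  coeff of dx ∧ dy: -x
  coeff of dx ∧ dz: 5*z
  coeff of dy ∧ dz: 0
Step 2: Apply d again to each 2-form coefficient. The only possible 3-form in R^3 is dx ∧ dy ∧ dz, with coefficient
  ∂(coeff of dy∧dz)/∂x - ∂(coeff of dx∧dz)/∂y + ∂(coeff of dx∧dy)/∂z
  = ∂/∂x (0) - ∂/∂y (5*z) + ∂/∂z (-x).
Each of these terms simplifies to sums of mixed partials that cancel in pairs. The result is 0 (by equality of mixed partials for smooth functions — Schwarz / Clairaut).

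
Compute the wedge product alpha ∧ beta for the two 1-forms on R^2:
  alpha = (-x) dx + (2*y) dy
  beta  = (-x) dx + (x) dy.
alpha ∧ beta = (x*(-x + 2*y)) dx ∧ dy

Distribute the wedge, using dx_i ∧ dx_j = -dx_j ∧ dx_i and dx_i ∧ dx_i = 0. For each pair (i, j) with i < j, the coefficient of dx_i ∧ dx_j in alpha ∧ beta is (alpha_i * beta_j - alpha_j * beta_i). Collecting: alpha ∧ beta = (x*(-x + 2*y)) dx ∧ dy.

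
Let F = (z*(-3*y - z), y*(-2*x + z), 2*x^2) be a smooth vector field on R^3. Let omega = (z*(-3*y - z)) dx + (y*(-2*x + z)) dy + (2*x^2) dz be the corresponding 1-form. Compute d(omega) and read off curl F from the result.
d(omega) = (-y) dy ∧ dz + (-4*x - 3*y - 2*z) dz ∧ dx + (-2*y + 3*z) dx ∧ dy; curl F = (-y, -4*x - 3*y - 2*z, -2*y + 3*z)

d omega = sum_{i<j} (∂f_j/∂x_i - ∂f_i/∂x_j) dx_i ∧ dx_j. Under the identification (dy ∧ dz, dz ∧ dx, dx ∧ dy) ↔ (e_x, e_y, e_z), the coefficients are exactly the components of curl F. Compute:
  ∂R/∂y - ∂Q/∂z = (0) - (y) = -y
  ∂P/∂z - ∂R/∂x = (-3*y - 2*z) - (4*x) = -4*x - 3*y - 2*z
  ∂Q/∂x - ∂P/∂y = (-2*y) - (-3*z) = -2*y + 3*z.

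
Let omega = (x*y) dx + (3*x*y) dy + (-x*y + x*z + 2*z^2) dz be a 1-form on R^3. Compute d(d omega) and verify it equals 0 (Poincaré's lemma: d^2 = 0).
d(d omega) = 0

Step 1: d omega = sum_{i<j} (∂f_j/∂x_i - ∂f_i/∂x_j) dx_i ∧ dx_j:
  coeff of dx ∧ dy: -x + 3*y
  coeff of dx ∧ dz: -y + z
  coeff of dy ∧ dz: -x
Step 2: Apply d again to each 2-form coefficient. The only possible 3-form in R^3 is dx ∧ dy ∧ dz, with coefficient
  ∂(coeff of dy∧dz)/∂x - ∂(coeff of dx∧dz)/∂y + ∂(coeff of dx∧dy)/∂z
  = ∂/∂x (-x) - ∂/∂y (-y + z) + ∂/∂z (-x + 3*y).
Each of these terms simplifies to sums of mixed partials that cancel in pairs. The result is 0 (by equality of mixed partials for smooth functions — Schwarz / Clairaut).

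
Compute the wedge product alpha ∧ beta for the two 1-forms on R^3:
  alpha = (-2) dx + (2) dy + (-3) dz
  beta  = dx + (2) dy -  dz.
alpha ∧ beta = (-6) dx ∧ dy + (5) dx ∧ dz + (4) dy ∧ dz

Distribute the wedge, using dx_i ∧ dx_j = -dx_j ∧ dx_i and dx_i ∧ dx_i = 0. For each pair (i, j) with i < j, the coefficient of dx_i ∧ dx_j in alpha ∧ beta is (alpha_i * beta_j - alpha_j * beta_i). Collecting: alpha ∧ beta = (-6) dx ∧ dy + (5) dx ∧ dz + (4) dy ∧ dz.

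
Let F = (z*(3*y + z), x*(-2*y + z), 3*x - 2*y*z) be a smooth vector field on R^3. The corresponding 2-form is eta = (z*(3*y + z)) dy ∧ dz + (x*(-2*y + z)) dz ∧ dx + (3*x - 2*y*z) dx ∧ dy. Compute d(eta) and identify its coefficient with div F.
d(eta) = (-2*x - 2*y) dx ∧ dy ∧ dz; div F = -2*x - 2*y

For a 2-form in R^3 of the form above, applying d gives a 3-form with coefficient ∂P/∂x + ∂Q/∂y + ∂R/∂z:
  ∂P/∂x = 0
  ∂Q/∂y = -2*x
  ∂R/∂z = -2*y
Sum = -2*x - 2*y, which is exactly div F.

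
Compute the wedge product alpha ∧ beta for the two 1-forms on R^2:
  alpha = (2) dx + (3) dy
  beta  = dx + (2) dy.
alpha ∧ beta = (1) dx ∧ dy

Distribute the wedge, using dx_i ∧ dx_j = -dx_j ∧ dx_i and dx_i ∧ dx_i = 0. For each pair (i, j) with i < j, the coefficient of dx_i ∧ dx_j in alpha ∧ beta is (alpha_i * beta_j - alpha_j * beta_i). Collecting: alpha ∧ beta = (1) dx ∧ dy.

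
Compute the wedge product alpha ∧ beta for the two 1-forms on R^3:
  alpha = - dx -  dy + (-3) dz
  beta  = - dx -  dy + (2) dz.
alpha ∧ beta = (-5) dx ∧ dz + (-5) dy ∧ dz

Distribute the wedge, using dx_i ∧ dx_j = -dx_j ∧ dx_i and dx_i ∧ dx_i = 0. For each pair (i, j) with i < j, the coefficient of dx_i ∧ dx_j in alpha ∧ beta is (alpha_i * beta_j - alpha_j * beta_i). Collecting: alpha ∧ beta = (-5) dx ∧ dz + (-5) dy ∧ dz.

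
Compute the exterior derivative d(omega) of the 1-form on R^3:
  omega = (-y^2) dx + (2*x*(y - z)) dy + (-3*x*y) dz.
d(omega) = (4*y - 2*z) dx ∧ dy + (-3*y) dx ∧ dz + (-x) dy ∧ dz

For a 1-form omega = sum_i f_i dx_i, the exterior derivative is
  d(omega) = sum_{i < j} (∂f_j/∂x_i - ∂f_i/∂x_j) dx_i ∧ dx_j.
  coefficient of dx ∧ dy: ∂f_2/∂x - ∂f_1/∂y = ∂(2*x*(y - z))/∂x - ∂(-y^2)/∂y = 4*y - 2*z
  coefficient of dx ∧ dz: ∂f_3/∂x - ∂f_1/∂z = ∂(-3*x*y)/∂x - ∂(-y^2)/∂z = -3*y
  coefficient of dy ∧ dz: ∂f_3/∂y - ∂f_2/∂z = ∂(-3*x*y)/∂y - ∂(2*x*(y - z))/∂z = -x
Assembling: d(omega) = (4*y - 2*z) dx ∧ dy + (-3*y) dx ∧ dz + (-x) dy ∧ dz.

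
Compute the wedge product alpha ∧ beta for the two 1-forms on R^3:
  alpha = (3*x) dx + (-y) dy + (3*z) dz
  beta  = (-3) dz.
alpha ∧ beta = (-9*x) dx ∧ dz + (3*y) dy ∧ dz

Distribute the wedge, using dx_i ∧ dx_j = -dx_j ∧ dx_i and dx_i ∧ dx_i = 0. For each pair (i, j) with i < j, the coefficient of dx_i ∧ dx_j in alpha ∧ beta is (alpha_i * beta_j - alpha_j * beta_i). Collecting: alpha ∧ beta = (-9*x) dx ∧ dz + (3*y) dy ∧ dz.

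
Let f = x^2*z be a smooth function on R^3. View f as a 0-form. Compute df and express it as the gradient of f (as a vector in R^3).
df = (2*x*z) dx + (0) dy + (x^2) dz; grad f = (2*x*z, 0, x^2)

For a 0-form f, d f = (∂f/∂x) dx + (∂f/∂y) dy + (∂f/∂z) dz. The components of the vector representation are exactly the entries of grad f in Cartesian coordinates:
  ∂f/∂x = 2*x*z
  ∂f/∂y = 0
  ∂f/∂z = x^2.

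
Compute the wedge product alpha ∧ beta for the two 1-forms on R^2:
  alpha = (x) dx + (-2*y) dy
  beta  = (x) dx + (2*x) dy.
alpha ∧ beta = (2*x*(x + y)) dx ∧ dy

Distribute the wedge, using dx_i ∧ dx_j = -dx_j ∧ dx_i and dx_i ∧ dx_i = 0. For each pair (i, j) with i < j, the coefficient of dx_i ∧ dx_j in alpha ∧ beta is (alpha_i * beta_j - alpha_j * beta_i). Collecting: alpha ∧ beta = (2*x*(x + y)) dx ∧ dy.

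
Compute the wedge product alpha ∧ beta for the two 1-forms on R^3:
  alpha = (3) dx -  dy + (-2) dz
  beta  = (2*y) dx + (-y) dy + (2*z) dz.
alpha ∧ beta = (-y) dx ∧ dy + (4*y + 6*z) dx ∧ dz + (-2*y - 2*z) dy ∧ dz

Distribute the wedge, using dx_i ∧ dx_j = -dx_j ∧ dx_i and dx_i ∧ dx_i = 0. For each pair (i, j) with i < j, the coefficient of dx_i ∧ dx_j in alpha ∧ beta is (alpha_i * beta_j - alpha_j * beta_i). Collecting: alpha ∧ beta = (-y) dx ∧ dy + (4*y + 6*z) dx ∧ dz + (-2*y - 2*z) dy ∧ dz.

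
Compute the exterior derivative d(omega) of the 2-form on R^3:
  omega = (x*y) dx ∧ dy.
d(omega) = 0

For a 2-form omega = sum_{i<j} g_{ij} dx_i ∧ dx_j, the exterior derivative is
  d(omega) = sum_{i<j} d(g_{ij}) ∧ dx_i ∧ dx_j = sum_{i<j, k} (∂g_{ij}/∂x_k) dx_k ∧ dx_i ∧ dx_j.
Expand each term, using dx_k ∧ dx_i ∧ dx_j = sgn(permutation) dx_{(a)} ∧ dx_{(b)} ∧ dx_{(c)} with (a < b < c) sorted:

Collecting like 3-forms: d(omega) = 0.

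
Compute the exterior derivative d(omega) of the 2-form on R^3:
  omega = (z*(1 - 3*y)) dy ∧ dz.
d(omega) = 0

For a 2-form omega = sum_{i<j} g_{ij} dx_i ∧ dx_j, the exterior derivative is
  d(omega) = sum_{i<j} d(g_{ij}) ∧ dx_i ∧ dx_j = sum_{i<j, k} (∂g_{ij}/∂x_k) dx_k ∧ dx_i ∧ dx_j.
Expand each term, using dx_k ∧ dx_i ∧ dx_j = sgn(permutation) dx_{(a)} ∧ dx_{(b)} ∧ dx_{(c)} with (a < b < c) sorted:

Collecting like 3-forms: d(omega) = 0.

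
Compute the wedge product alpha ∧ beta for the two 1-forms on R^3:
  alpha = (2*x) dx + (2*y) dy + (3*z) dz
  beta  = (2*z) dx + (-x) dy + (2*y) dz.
alpha ∧ beta = (-2*x^2 - 4*y*z) dx ∧ dy + (4*x*y - 6*z^2) dx ∧ dz + (3*x*z + 4*y^2) dy ∧ dz

Distribute the wedge, using dx_i ∧ dx_j = -dx_j ∧ dx_i and dx_i ∧ dx_i = 0. For each pair (i, j) with i < j, the coefficient of dx_i ∧ dx_j in alpha ∧ beta is (alpha_i * beta_j - alpha_j * beta_i). Collecting: alpha ∧ beta = (-2*x^2 - 4*y*z) dx ∧ dy + (4*x*y - 6*z^2) dx ∧ dz + (3*x*z + 4*y^2) dy ∧ dz.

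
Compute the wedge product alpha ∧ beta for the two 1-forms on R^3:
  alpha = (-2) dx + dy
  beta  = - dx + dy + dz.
alpha ∧ beta = (-1) dx ∧ dy + (-2) dx ∧ dz + (1) dy ∧ dz

Distribute the wedge, using dx_i ∧ dx_j = -dx_j ∧ dx_i and dx_i ∧ dx_i = 0. For each pair (i, j) with i < j, the coefficient of dx_i ∧ dx_j in alpha ∧ beta is (alpha_i * beta_j - alpha_j * beta_i). Collecting: alpha ∧ beta = (-1) dx ∧ dy + (-2) dx ∧ dz + (1) dy ∧ dz.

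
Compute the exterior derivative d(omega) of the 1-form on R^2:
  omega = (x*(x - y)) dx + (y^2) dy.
d(omega) = (x) dx ∧ dy

For a 1-form omega = sum_i f_i dx_i, the exterior derivative is
  d(omega) = sum_{i < j} (∂f_j/∂x_i - ∂f_i/∂x_j) dx_i ∧ dx_j.
  coefficient of dx ∧ dy: ∂f_2/∂x - ∂f_1/∂y = ∂(y^2)/∂x - ∂(x*(x - y))/∂y = x
Assembling: d(omega) = (x) dx ∧ dy.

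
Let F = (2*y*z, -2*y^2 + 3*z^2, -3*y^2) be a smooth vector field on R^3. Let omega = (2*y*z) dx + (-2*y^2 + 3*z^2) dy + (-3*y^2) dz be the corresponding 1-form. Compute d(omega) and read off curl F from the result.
d(omega) = (-6*y - 6*z) dy ∧ dz + (2*y) dz ∧ dx + (-2*z) dx ∧ dy; curl F = (-6*y - 6*z, 2*y, -2*z)

d omega = sum_{i<j} (∂f_j/∂x_i - ∂f_i/∂x_j) dx_i ∧ dx_j. Under the identification (dy ∧ dz, dz ∧ dx, dx ∧ dy) ↔ (e_x, e_y, e_z), the coefficients are exactly the components of curl F. Compute:
  ∂R/∂y - ∂Q/∂z = (-6*y) - (6*z) = -6*y - 6*z
  ∂P/∂z - ∂R/∂x = (2*y) - (0) = 2*y
  ∂Q/∂x - ∂P/∂y = (0) - (2*z) = -2*z.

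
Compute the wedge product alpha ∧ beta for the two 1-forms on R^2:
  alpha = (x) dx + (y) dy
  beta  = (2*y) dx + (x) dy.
alpha ∧ beta = (x^2 - 2*y^2) dx ∧ dy

Distribute the wedge, using dx_i ∧ dx_j = -dx_j ∧ dx_i and dx_i ∧ dx_i = 0. For each pair (i, j) with i < j, the coefficient of dx_i ∧ dx_j in alpha ∧ beta is (alpha_i * beta_j - alpha_j * beta_i). Collecting: alpha ∧ beta = (x^2 - 2*y^2) dx ∧ dy.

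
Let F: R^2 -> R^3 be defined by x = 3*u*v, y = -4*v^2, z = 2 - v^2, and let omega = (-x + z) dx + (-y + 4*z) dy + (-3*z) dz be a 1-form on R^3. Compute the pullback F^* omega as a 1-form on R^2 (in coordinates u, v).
F^* omega = (3*v*(-3*u*v - v^2 + 2)) du + (-9*u^2*v - 3*u*v^2 + 6*u - 6*v^3 - 52*v) dv

Using F^*(f dg) = (f ∘ F) d(g ∘ F), substitute each coordinate x_i by F_i(u, v) in f_i, and replace dx_i by d F_i = (∂F_i/∂u) du + (∂F_i/∂v) dv.
  For the x component: f_1(F) = -3*u*v - v^2 + 2; d F_1 = (3*v) du + (3*u) dv
  For the y component: f_2(F) = 8; d F_2 = (0) du + (-8*v) dv
  For the z component: f_3(F) = 3*v^2 - 6; d F_3 = (0) du + (-2*v) dv
Combining and collecting du, dv coefficients:
  coeff of du: 3*v*(-3*u*v - v^2 + 2)
  coeff of dv: -9*u^2*v - 3*u*v^2 + 6*u - 6*v^3 - 52*v
F^* omega = (3*v*(-3*u*v - v^2 + 2)) du + (-9*u^2*v - 3*u*v^2 + 6*u - 6*v^3 - 52*v) dv.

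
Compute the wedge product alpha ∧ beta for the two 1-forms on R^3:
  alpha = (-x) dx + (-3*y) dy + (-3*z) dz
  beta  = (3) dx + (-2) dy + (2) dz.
alpha ∧ beta = (2*x + 9*y) dx ∧ dy + (-2*x + 9*z) dx ∧ dz + (-6*y - 6*z) dy ∧ dz

Distribute the wedge, using dx_i ∧ dx_j = -dx_j ∧ dx_i and dx_i ∧ dx_i = 0. For each pair (i, j) with i < j, the coefficient of dx_i ∧ dx_j in alpha ∧ beta is (alpha_i * beta_j - alpha_j * beta_i). Collecting: alpha ∧ beta = (2*x + 9*y) dx ∧ dy + (-2*x + 9*z) dx ∧ dz + (-6*y - 6*z) dy ∧ dz.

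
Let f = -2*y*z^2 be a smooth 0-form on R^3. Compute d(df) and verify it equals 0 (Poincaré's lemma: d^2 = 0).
d(df) = 0

Step 1: df = sum_i (∂f/∂x_i) dx_i = (0) dx + (-2*z^2) dy + (-4*y*z) dz.
Step 2: Apply d again. Using the 1-form formula, the coefficient of dx ∧ dy in d(df) is ∂^2 f/∂x ∂y - ∂^2 f/∂y ∂x = (0) - (0) = 0 (equality of mixed partials for smooth f).
Similarly for dx ∧ dz and dy ∧ dz — all coefficients vanish. So d(df) = 0.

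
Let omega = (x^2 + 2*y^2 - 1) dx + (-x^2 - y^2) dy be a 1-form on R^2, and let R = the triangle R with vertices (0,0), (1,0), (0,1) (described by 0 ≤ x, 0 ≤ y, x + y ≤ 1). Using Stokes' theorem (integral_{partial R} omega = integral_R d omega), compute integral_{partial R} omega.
integral_(partial R) omega = -1

Stokes: integral_partial_R omega = integral_R d omega with d omega = (∂Q/∂x - ∂P/∂y) dx ∧ dy.
  ∂Q/∂x = -2*x
  ∂P/∂y = 4*y
  integrand = ∂Q/∂x - ∂P/∂y = -2*x - 4*y.
Integrating over R: integral_0^1 integral_0^{1-x} (-2*x - 4*y) dy dx = -1.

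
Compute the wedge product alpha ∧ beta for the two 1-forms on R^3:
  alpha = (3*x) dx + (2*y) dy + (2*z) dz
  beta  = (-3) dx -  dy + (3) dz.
alpha ∧ beta = (-3*x + 6*y) dx ∧ dy + (9*x + 6*z) dx ∧ dz + (6*y + 2*z) dy ∧ dz

Distribute the wedge, using dx_i ∧ dx_j = -dx_j ∧ dx_i and dx_i ∧ dx_i = 0. For each pair (i, j) with i < j, the coefficient of dx_i ∧ dx_j in alpha ∧ beta is (alpha_i * beta_j - alpha_j * beta_i). Collecting: alpha ∧ beta = (-3*x + 6*y) dx ∧ dy + (9*x + 6*z) dx ∧ dz + (6*y + 2*z) dy ∧ dz.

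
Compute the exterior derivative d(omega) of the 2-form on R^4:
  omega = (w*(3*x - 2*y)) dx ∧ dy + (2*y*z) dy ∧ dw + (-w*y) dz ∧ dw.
d(omega) = (3*x - 2*y) dx ∧ dy ∧ dw + (-w - 2*y) dy ∧ dz ∧ dw

For a 2-form omega = sum_{i<j} g_{ij} dx_i ∧ dx_j, the exterior derivative is
  d(omega) = sum_{i<j} d(g_{ij}) ∧ dx_i ∧ dx_j = sum_{i<j, k} (∂g_{ij}/∂x_k) dx_k ∧ dx_i ∧ dx_j.
Expand each term, using dx_k ∧ dx_i ∧ dx_j = sgn(permutation) dx_{(a)} ∧ dx_{(b)} ∧ dx_{(c)} with (a < b < c) sorted:
  d(w*(3*x - 2*y)) includes (∂/∂w)(w*(3*x - 2*y)) dw = (3*x - 2*y) dw, which multiplied by dx ∧ dy gives (3*x - 2*y) dx ∧ dy ∧ dw
  d(2*y*z) includes (∂/∂z)(2*y*z) dz = (2*y) dz, which multiplied by dy ∧ dw gives (-2*y) dy ∧ dz ∧ dw
  d(-w*y) includes (∂/∂y)(-w*y) dy = (-w) dy, which multiplied by dz ∧ dw gives (-w) dy ∧ dz ∧ dw
Collecting like 3-forms: d(omega) = (3*x - 2*y) dx ∧ dy ∧ dw + (-w - 2*y) dy ∧ dz ∧ dw.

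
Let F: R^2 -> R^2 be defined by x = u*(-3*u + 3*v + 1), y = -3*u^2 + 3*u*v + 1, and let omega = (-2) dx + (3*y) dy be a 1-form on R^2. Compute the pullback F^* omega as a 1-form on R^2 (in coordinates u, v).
F^* omega = (54*u^3 - 81*u^2*v + 27*u*v^2 - 6*u + 3*v - 2) du + (3*u*(-9*u^2 + 9*u*v + 1)) dv

Using F^*(f dg) = (f ∘ F) d(g ∘ F), substitute each coordinate x_i by F_i(u, v) in f_i, and replace dx_i by d F_i = (∂F_i/∂u) du + (∂F_i/∂v) dv.
  For the x component: f_1(F) = -2; d F_1 = (-6*u + 3*v + 1) du + (3*u) dv
  For the y component: f_2(F) = -9*u^2 + 9*u*v + 3; d F_2 = (-6*u + 3*v) du + (3*u) dv
Combining and collecting du, dv coefficients:
  coeff of du: 54*u^3 - 81*u^2*v + 27*u*v^2 - 6*u + 3*v - 2
  coeff of dv: 3*u*(-9*u^2 + 9*u*v + 1)
F^* omega = (54*u^3 - 81*u^2*v + 27*u*v^2 - 6*u + 3*v - 2) du + (3*u*(-9*u^2 + 9*u*v + 1)) dv.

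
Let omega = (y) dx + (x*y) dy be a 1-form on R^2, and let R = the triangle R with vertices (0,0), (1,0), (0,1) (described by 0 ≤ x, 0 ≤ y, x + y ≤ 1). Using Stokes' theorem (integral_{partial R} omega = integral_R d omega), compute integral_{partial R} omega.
integral_(partial R) omega = -1/3

Stokes: integral_partial_R omega = integral_R d omega with d omega = (∂Q/∂x - ∂P/∂y) dx ∧ dy.
  ∂Q/∂x = y
  ∂P/∂y = 1
  integrand = ∂Q/∂x - ∂P/∂y = y - 1.
Integrating over R: integral_0^1 integral_0^{1-x} (y - 1) dy dx = -1/3.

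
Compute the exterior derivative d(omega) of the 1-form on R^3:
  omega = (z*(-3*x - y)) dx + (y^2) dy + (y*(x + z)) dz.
d(omega) = (z) dx ∧ dy + (3*x + 2*y) dx ∧ dz + (x + z) dy ∧ dz

For a 1-form omega = sum_i f_i dx_i, the exterior derivative is
  d(omega) = sum_{i < j} (∂f_j/∂x_i - ∂f_i/∂x_j) dx_i ∧ dx_j.
  coefficient of dx ∧ dy: ∂f_2/∂x - ∂f_1/∂y = ∂(y^2)/∂x - ∂(z*(-3*x - y))/∂y = z
  coefficient of dx ∧ dz: ∂f_3/∂x - ∂f_1/∂z = ∂(y*(x + z))/∂x - ∂(z*(-3*x - y))/∂z = 3*x + 2*y
  coefficient of dy ∧ dz: ∂f_3/∂y - ∂f_2/∂z = ∂(y*(x + z))/∂y - ∂(y^2)/∂z = x + z
Assembling: d(omega) = (z) dx ∧ dy + (3*x + 2*y) dx ∧ dz + (x + z) dy ∧ dz.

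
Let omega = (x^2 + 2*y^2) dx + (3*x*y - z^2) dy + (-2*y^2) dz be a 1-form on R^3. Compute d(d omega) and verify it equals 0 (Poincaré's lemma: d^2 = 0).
d(d omega) = 0

Step 1: d omega = sum_{i<j} (∂f_j/∂x_i - ∂f_i/∂x_j) dx_i ∧ dx_j:
  coeff of dx ∧ dy: -y
  coeff of dx ∧ dz: 0
  coeff of dy ∧ dz: -4*y + 2*z
Step 2: Apply d again to each 2-form coefficient. The only possible 3-form in R^3 is dx ∧ dy ∧ dz, with coefficient
  ∂(coeff of dy∧dz)/∂x - ∂(coeff of dx∧dz)/∂y + ∂(coeff of dx∧dy)/∂z
  = ∂/∂x (-4*y + 2*z) - ∂/∂y (0) + ∂/∂z (-y).
Each of these terms simplifies to sums of mixed partials that cancel in pairs. The result is 0 (by equality of mixed partials for smooth functions — Schwarz / Clairaut).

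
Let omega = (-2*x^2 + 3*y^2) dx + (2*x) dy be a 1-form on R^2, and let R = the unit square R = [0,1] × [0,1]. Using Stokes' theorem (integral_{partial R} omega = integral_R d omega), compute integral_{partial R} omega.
integral_(partial R) omega = -1

Stokes: integral_partial_R omega = integral_R d omega with d omega = (∂Q/∂x - ∂P/∂y) dx ∧ dy.
  ∂Q/∂x = 2
  ∂P/∂y = 6*y
  integrand = ∂Q/∂x - ∂P/∂y = 2 - 6*y.
Integrating over R: integral_0^1 integral_0^1 (2 - 6*y) dx dy = -1.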